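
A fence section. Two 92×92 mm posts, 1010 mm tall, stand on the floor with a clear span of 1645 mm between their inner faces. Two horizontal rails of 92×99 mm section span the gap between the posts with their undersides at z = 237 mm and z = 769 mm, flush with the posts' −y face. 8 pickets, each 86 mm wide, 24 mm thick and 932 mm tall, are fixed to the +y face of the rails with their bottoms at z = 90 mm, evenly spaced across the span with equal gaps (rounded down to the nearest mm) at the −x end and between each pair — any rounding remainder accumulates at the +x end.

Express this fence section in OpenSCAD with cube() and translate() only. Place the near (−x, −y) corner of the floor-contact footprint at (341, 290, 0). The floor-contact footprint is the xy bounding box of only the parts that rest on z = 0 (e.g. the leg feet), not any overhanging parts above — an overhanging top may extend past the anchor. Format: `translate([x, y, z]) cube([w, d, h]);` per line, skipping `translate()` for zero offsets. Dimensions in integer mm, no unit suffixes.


translate([341, 290, 0]) cube([92, 92, 1010]);
translate([2078, 290, 0]) cube([92, 92, 1010]);
translate([433, 290, 237]) cube([1645, 92, 99]);
translate([433, 290, 769]) cube([1645, 92, 99]);
translate([539, 382, 90]) cube([86, 24, 932]);
translate([731, 382, 90]) cube([86, 24, 932]);
translate([923, 382, 90]) cube([86, 24, 932]);
translate([1115, 382, 90]) cube([86, 24, 932]);
translate([1307, 382, 90]) cube([86, 24, 932]);
translate([1499, 382, 90]) cube([86, 24, 932]);
translate([1691, 382, 90]) cube([86, 24, 932]);
translate([1883, 382, 90]) cube([86, 24, 932]);


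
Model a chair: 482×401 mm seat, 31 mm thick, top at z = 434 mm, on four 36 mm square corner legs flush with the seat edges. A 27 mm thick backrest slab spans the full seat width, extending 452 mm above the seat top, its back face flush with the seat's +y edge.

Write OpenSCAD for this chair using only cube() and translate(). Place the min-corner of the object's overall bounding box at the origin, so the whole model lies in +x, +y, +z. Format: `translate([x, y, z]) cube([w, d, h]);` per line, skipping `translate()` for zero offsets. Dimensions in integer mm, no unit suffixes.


translate([0, 0, 403]) cube([482, 401, 31]);
cube([36, 36, 403]);
translate([446, 0, 0]) cube([36, 36, 403]);
translate([0, 365, 0]) cube([36, 36, 403]);
translate([446, 365, 0]) cube([36, 36, 403]);
translate([0, 374, 434]) cube([482, 27, 452]);


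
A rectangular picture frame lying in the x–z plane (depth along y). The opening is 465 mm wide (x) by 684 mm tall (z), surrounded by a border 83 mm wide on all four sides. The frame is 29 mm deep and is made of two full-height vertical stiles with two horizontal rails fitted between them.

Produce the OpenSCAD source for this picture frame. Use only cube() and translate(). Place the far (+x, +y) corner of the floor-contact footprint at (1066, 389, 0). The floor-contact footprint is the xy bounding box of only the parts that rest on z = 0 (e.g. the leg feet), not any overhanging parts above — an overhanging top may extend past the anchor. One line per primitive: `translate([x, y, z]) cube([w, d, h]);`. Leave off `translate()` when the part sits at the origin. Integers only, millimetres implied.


translate([435, 360, 0]) cube([83, 29, 850]);
translate([983, 360, 0]) cube([83, 29, 850]);
translate([518, 360, 0]) cube([465, 29, 83]);
translate([518, 360, 767]) cube([465, 29, 83]);


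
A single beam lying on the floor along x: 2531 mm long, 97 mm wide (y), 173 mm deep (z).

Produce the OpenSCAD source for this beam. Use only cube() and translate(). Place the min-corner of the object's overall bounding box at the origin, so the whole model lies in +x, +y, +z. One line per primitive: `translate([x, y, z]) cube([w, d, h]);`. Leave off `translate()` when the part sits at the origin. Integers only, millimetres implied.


cube([2531, 97, 173]);


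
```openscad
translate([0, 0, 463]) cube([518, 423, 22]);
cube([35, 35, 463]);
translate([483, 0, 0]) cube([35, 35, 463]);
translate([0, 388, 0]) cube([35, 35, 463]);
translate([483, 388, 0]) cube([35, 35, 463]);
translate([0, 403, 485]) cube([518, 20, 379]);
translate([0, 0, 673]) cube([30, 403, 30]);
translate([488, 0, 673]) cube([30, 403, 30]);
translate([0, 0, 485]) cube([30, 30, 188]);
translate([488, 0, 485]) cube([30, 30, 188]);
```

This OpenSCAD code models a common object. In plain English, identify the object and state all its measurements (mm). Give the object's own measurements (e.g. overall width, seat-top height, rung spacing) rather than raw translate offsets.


A chair. The seat is a 518×423×22 mm slab with its top at z = 485 mm, on four 35×35 mm corner legs (flush with the seat edges, standing on z = 0). A flat backrest 20 mm thick, 379 mm tall, spans the full seat width and rises from the seat top along its +y edge, rear face flush with the rear of the seat. Two armrests of 30×30 mm section run along each side from the seat's front edge to the front of the backrest, top faces 218 mm above the seat top and outer faces flush with the seat's x-edges; a 30×30 mm post under the front of each armrest stands on the seat at the front corner.


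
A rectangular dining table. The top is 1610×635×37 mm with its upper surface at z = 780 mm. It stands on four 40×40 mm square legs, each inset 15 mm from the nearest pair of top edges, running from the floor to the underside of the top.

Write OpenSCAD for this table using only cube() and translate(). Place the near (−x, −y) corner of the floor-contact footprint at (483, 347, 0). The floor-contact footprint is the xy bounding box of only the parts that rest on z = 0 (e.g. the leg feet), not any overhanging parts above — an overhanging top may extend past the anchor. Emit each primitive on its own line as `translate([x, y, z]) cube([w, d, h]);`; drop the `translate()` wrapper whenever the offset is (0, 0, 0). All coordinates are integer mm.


// leg_h = 780 - 37 = 743
translate([468, 332, 743]) cube([1610, 635, 37]);
translate([483, 347, 0]) cube([40, 40, 743]);
translate([2023, 347, 0]) cube([40, 40, 743]);
translate([483, 912, 0]) cube([40, 40, 743]);
translate([2023, 912, 0]) cube([40, 40, 743]);


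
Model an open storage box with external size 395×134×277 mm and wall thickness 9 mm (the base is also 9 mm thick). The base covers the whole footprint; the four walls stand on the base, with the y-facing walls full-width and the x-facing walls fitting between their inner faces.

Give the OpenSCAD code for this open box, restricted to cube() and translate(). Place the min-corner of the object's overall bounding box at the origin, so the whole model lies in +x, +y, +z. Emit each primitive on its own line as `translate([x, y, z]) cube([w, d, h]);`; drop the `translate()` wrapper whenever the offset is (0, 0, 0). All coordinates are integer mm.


cube([395, 134, 9]);
translate([0, 0, 9]) cube([395, 9, 268]);
translate([0, 125, 9]) cube([395, 9, 268]);
translate([0, 9, 9]) cube([9, 116, 268]);
translate([386, 9, 9]) cube([9, 116, 268]);


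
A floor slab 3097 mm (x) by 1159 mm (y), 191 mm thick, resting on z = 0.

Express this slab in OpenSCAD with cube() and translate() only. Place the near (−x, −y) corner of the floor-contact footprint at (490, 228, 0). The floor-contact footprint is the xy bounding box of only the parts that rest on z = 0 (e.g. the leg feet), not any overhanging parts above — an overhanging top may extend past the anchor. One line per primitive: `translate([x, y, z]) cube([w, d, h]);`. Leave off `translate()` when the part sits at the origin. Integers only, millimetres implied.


translate([490, 228, 0]) cube([3097, 1159, 191]);


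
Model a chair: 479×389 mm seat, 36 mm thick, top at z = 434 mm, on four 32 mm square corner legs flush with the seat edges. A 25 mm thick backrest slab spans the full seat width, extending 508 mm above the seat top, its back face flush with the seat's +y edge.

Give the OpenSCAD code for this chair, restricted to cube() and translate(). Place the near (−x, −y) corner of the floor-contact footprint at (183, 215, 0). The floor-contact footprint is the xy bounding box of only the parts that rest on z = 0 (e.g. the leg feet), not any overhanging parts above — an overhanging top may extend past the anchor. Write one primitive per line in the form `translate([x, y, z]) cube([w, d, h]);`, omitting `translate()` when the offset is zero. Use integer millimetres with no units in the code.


translate([183, 215, 398]) cube([479, 389, 36]);
translate([183, 215, 0]) cube([32, 32, 398]);
translate([630, 215, 0]) cube([32, 32, 398]);
translate([183, 572, 0]) cube([32, 32, 398]);
translate([630, 572, 0]) cube([32, 32, 398]);
translate([183, 579, 434]) cube([479, 25, 508]);


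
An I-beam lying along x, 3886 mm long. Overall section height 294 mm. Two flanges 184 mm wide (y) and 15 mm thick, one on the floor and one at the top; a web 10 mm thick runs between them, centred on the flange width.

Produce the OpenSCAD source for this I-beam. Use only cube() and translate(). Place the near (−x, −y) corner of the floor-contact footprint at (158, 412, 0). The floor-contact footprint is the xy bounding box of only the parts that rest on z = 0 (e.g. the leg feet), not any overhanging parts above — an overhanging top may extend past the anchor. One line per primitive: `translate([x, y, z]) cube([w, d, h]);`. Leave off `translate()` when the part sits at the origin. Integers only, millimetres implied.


translate([158, 412, 0]) cube([3886, 184, 15]);
translate([158, 499, 15]) cube([3886, 10, 264]);
translate([158, 412, 279]) cube([3886, 184, 15]);


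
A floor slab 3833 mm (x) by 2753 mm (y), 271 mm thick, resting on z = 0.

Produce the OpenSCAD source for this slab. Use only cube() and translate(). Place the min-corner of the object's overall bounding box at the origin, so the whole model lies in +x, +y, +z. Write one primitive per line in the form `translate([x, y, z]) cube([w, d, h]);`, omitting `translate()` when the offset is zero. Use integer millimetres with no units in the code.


cube([3833, 2753, 271]);


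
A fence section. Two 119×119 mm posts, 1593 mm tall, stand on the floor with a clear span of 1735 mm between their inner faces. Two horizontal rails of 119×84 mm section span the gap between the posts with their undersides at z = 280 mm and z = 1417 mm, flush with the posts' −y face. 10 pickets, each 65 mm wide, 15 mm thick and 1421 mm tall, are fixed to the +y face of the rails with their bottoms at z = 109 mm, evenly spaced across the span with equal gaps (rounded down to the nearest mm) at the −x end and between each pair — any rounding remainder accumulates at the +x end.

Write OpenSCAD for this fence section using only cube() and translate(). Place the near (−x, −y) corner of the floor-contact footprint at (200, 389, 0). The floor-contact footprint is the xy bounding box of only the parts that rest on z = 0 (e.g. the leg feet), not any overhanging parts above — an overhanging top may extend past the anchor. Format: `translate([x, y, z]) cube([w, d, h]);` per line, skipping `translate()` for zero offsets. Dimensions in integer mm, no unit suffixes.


translate([200, 389, 0]) cube([119, 119, 1593]);
translate([2054, 389, 0]) cube([119, 119, 1593]);
translate([319, 389, 280]) cube([1735, 119, 84]);
translate([319, 389, 1417]) cube([1735, 119, 84]);
translate([417, 508, 109]) cube([65, 15, 1421]);
translate([580, 508, 109]) cube([65, 15, 1421]);
translate([743, 508, 109]) cube([65, 15, 1421]);
translate([906, 508, 109]) cube([65, 15, 1421]);
translate([1069, 508, 109]) cube([65, 15, 1421]);
translate([1232, 508, 109]) cube([65, 15, 1421]);
translate([1395, 508, 109]) cube([65, 15, 1421]);
translate([1558, 508, 109]) cube([65, 15, 1421]);
translate([1721, 508, 109]) cube([65, 15, 1421]);
translate([1884, 508, 109]) cube([65, 15, 1421]);


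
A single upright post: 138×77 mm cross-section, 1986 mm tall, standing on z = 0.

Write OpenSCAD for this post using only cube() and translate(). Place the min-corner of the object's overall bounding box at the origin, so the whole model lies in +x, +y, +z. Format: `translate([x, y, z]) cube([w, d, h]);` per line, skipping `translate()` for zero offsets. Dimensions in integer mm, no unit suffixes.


cube([138, 77, 1986]);


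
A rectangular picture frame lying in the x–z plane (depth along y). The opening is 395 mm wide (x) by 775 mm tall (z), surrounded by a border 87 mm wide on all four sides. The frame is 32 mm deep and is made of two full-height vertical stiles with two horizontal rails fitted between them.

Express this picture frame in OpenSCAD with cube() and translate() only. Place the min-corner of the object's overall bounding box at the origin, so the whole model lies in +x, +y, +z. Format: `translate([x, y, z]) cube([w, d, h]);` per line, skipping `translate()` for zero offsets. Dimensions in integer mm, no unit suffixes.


cube([87, 32, 949]);
translate([482, 0, 0]) cube([87, 32, 949]);
translate([87, 0, 0]) cube([395, 32, 87]);
translate([87, 0, 862]) cube([395, 32, 87]);


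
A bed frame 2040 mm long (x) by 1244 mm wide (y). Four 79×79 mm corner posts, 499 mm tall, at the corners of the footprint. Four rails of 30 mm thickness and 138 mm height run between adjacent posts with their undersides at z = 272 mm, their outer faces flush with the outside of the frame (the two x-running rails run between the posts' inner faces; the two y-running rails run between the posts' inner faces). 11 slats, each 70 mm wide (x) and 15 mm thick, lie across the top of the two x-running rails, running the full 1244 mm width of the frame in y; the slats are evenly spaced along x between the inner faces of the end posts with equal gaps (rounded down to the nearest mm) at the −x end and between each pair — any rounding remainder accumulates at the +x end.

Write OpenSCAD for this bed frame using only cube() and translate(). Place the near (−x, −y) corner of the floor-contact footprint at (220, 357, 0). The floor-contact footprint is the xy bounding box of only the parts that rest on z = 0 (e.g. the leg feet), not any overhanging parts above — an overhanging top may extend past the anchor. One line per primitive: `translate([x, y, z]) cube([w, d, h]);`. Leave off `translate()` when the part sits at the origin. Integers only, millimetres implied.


translate([220, 357, 0]) cube([79, 79, 499]);
translate([220, 1522, 0]) cube([79, 79, 499]);
translate([2181, 357, 0]) cube([79, 79, 499]);
translate([2181, 1522, 0]) cube([79, 79, 499]);
translate([299, 357, 272]) cube([1882, 30, 138]);
translate([299, 1571, 272]) cube([1882, 30, 138]);
translate([220, 436, 272]) cube([30, 1086, 138]);
translate([2230, 436, 272]) cube([30, 1086, 138]);
translate([391, 357, 410]) cube([70, 1244, 15]);
translate([553, 357, 410]) cube([70, 1244, 15]);
translate([715, 357, 410]) cube([70, 1244, 15]);
translate([877, 357, 410]) cube([70, 1244, 15]);
translate([1039, 357, 410]) cube([70, 1244, 15]);
translate([1201, 357, 410]) cube([70, 1244, 15]);
translate([1363, 357, 410]) cube([70, 1244, 15]);
translate([1525, 357, 410]) cube([70, 1244, 15]);
translate([1687, 357, 410]) cube([70, 1244, 15]);
translate([1849, 357, 410]) cube([70, 1244, 15]);
translate([2011, 357, 410]) cube([70, 1244, 15]);


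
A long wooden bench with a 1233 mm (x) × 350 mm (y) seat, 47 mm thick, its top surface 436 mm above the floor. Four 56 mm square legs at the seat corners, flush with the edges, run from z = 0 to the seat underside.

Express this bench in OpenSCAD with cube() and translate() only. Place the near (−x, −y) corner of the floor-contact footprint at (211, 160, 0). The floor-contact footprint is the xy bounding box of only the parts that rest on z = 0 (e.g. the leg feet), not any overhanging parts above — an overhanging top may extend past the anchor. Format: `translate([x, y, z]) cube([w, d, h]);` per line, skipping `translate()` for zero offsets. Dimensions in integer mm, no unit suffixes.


// leg_h = 436 − 47 = 389
translate([211, 160, 389]) cube([1233, 350, 47]);
translate([211, 160, 0]) cube([56, 56, 389]);
translate([211, 454, 0]) cube([56, 56, 389]);
translate([1388, 160, 0]) cube([56, 56, 389]);
translate([1388, 454, 0]) cube([56, 56, 389]);


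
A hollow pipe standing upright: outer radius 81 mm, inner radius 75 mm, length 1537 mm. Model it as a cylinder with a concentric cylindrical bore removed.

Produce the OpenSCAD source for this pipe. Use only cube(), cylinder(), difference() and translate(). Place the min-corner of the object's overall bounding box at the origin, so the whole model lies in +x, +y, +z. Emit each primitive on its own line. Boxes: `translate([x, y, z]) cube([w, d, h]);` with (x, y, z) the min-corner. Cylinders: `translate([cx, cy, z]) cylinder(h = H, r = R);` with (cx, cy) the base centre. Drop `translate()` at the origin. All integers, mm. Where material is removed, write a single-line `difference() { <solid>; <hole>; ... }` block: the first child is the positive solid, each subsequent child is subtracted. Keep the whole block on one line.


difference() { translate([81, 81, 0]) cylinder(h = 1537, r = 81); translate([81, 81, 0]) cylinder(h = 1537, r = 75); }


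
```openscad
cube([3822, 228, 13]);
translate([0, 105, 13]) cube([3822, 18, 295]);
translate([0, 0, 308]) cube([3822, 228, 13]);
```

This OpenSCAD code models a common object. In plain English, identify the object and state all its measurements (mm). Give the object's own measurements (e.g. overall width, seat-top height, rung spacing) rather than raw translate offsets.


An I-beam lying along x, 3822 mm long. Overall section height 321 mm. Two flanges 228 mm wide (y) and 13 mm thick, one on the floor and one at the top; a web 18 mm thick runs between them, centred on the flange width.


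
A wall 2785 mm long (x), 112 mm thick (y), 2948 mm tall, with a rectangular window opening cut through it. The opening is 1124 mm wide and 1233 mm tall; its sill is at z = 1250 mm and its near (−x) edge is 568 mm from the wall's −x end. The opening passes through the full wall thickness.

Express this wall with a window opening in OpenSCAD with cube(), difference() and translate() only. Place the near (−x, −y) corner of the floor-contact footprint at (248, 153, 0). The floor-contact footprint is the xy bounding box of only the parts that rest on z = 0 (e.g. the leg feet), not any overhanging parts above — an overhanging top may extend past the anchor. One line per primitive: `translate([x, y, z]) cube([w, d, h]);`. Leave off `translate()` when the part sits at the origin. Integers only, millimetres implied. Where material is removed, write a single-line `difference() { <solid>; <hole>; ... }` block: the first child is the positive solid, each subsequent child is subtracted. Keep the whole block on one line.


difference() { translate([248, 153, 0]) cube([2785, 112, 2948]); translate([816, 153, 1250]) cube([1124, 112, 1233]); }


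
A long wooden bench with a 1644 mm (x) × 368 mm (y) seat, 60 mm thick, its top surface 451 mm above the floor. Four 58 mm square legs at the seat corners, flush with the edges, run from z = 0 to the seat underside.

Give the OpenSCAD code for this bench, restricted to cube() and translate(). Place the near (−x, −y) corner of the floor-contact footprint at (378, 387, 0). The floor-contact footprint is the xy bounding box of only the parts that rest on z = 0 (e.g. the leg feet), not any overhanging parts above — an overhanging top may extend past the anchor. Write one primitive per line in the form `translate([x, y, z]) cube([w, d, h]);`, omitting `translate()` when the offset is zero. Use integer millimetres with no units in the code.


translate([378, 387, 391]) cube([1644, 368, 60]);
translate([378, 387, 0]) cube([58, 58, 391]);
translate([378, 697, 0]) cube([58, 58, 391]);
translate([1964, 387, 0]) cube([58, 58, 391]);
translate([1964, 697, 0]) cube([58, 58, 391]);


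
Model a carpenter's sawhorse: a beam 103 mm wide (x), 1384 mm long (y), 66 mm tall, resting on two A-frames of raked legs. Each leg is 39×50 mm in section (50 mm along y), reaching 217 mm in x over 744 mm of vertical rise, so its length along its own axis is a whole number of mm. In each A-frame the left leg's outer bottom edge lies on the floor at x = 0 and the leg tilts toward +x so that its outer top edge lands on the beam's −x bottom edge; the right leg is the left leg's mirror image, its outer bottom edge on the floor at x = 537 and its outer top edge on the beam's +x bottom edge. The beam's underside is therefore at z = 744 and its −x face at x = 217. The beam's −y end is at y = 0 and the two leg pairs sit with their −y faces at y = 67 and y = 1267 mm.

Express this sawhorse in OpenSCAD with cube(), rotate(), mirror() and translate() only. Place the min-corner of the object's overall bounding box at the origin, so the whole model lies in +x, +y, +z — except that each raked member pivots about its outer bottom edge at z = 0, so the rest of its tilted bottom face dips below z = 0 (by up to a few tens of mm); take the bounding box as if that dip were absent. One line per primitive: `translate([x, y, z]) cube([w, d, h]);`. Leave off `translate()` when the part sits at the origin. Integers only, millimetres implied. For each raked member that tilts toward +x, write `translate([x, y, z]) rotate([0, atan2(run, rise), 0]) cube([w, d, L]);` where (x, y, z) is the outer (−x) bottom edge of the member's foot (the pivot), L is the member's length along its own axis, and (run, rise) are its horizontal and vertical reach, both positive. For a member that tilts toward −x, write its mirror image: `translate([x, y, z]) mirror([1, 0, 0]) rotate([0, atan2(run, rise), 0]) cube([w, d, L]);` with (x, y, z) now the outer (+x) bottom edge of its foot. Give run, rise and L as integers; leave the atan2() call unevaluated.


translate([217, 0, 744]) cube([103, 1384, 66]);
translate([0, 67, 0]) rotate([0, atan2(217, 744), 0]) cube([39, 50, 775]);
translate([537, 67, 0]) mirror([1, 0, 0]) rotate([0, atan2(217, 744), 0]) cube([39, 50, 775]);
translate([0, 1267, 0]) rotate([0, atan2(217, 744), 0]) cube([39, 50, 775]);
translate([537, 1267, 0]) mirror([1, 0, 0]) rotate([0, atan2(217, 744), 0]) cube([39, 50, 775]);


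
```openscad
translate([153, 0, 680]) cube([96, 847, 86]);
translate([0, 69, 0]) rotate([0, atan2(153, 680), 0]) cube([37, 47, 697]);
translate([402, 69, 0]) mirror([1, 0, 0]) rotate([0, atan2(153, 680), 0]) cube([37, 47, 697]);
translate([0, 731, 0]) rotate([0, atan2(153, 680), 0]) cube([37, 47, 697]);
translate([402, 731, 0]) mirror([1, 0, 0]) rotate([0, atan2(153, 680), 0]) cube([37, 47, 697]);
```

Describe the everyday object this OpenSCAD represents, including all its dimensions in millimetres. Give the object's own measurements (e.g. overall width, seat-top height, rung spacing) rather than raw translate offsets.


A sawhorse. A 96×847×86 mm beam (x, y, z) sits on two A-frame leg pairs. Each pair is two raked legs of 37×47 mm section (47 mm along y) splaying symmetrically in x. Each leg rises 680 mm vertically over 153 mm of horizontal reach and is 697 mm long along its own axis. Every leg's outer bottom edge rests on the floor and its outer top edge meets a bottom edge of the beam — the left legs (tilting toward +x) meet the beam's −x bottom edge, the right legs (their mirror images, tilting toward −x) meet its +x bottom edge — so the leg tops tuck under the beam, the beam's underside is 680 mm above the floor, and the feet are 402 mm apart outside-to-outside with the beam centred between them. The two leg pairs are set in 69 mm from either end of the beam.


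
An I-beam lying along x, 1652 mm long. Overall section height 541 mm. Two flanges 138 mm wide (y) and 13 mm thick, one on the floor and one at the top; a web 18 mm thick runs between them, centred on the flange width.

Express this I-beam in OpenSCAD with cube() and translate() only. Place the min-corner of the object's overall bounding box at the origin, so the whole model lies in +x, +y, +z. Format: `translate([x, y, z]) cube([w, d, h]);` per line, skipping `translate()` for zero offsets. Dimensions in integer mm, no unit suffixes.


cube([1652, 138, 13]);
translate([0, 60, 13]) cube([1652, 18, 515]);
translate([0, 0, 528]) cube([1652, 138, 13]);


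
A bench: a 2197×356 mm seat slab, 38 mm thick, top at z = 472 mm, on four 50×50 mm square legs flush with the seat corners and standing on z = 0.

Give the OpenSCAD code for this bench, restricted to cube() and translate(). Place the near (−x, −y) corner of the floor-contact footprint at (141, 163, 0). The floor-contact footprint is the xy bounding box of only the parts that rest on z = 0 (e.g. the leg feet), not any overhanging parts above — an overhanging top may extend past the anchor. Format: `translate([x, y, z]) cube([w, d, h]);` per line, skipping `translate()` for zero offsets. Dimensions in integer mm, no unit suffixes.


// leg_h = 472 − 38 = 434
translate([141, 163, 434]) cube([2197, 356, 38]);
translate([141, 163, 0]) cube([50, 50, 434]);
translate([141, 469, 0]) cube([50, 50, 434]);
translate([2288, 163, 0]) cube([50, 50, 434]);
translate([2288, 469, 0]) cube([50, 50, 434]);


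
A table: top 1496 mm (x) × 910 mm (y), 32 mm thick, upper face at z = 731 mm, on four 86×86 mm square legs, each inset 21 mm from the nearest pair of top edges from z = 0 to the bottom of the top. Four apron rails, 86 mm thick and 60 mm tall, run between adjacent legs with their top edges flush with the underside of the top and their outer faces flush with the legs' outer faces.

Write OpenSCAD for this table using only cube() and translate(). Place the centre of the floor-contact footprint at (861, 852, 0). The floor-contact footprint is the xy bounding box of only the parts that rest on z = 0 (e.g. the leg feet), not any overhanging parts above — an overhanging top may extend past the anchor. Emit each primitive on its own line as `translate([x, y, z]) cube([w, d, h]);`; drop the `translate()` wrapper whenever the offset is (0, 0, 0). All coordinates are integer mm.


// leg_h = 731 - 32 = 699
// apron z = 699 - 60 = 639
translate([113, 397, 699]) cube([1496, 910, 32]);
translate([134, 418, 0]) cube([86, 86, 699]);
translate([1502, 418, 0]) cube([86, 86, 699]);
translate([134, 1200, 0]) cube([86, 86, 699]);
translate([1502, 1200, 0]) cube([86, 86, 699]);
translate([220, 418, 639]) cube([1282, 86, 60]);
translate([220, 1200, 639]) cube([1282, 86, 60]);
translate([134, 504, 639]) cube([86, 696, 60]);
translate([1502, 504, 639]) cube([86, 696, 60]);


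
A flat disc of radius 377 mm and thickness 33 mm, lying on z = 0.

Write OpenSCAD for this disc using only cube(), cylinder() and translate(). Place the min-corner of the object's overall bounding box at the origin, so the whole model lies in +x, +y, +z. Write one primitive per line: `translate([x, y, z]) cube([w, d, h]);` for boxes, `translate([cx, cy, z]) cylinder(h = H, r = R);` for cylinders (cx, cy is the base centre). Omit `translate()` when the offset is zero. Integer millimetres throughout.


translate([377, 377, 0]) cylinder(h = 33, r = 377);


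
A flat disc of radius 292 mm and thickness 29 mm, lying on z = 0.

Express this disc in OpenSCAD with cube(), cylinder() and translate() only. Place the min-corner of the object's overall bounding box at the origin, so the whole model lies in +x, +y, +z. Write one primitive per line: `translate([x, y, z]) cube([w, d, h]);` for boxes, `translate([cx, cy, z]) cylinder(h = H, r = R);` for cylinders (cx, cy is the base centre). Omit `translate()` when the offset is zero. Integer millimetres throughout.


translate([292, 292, 0]) cylinder(h = 29, r = 292);


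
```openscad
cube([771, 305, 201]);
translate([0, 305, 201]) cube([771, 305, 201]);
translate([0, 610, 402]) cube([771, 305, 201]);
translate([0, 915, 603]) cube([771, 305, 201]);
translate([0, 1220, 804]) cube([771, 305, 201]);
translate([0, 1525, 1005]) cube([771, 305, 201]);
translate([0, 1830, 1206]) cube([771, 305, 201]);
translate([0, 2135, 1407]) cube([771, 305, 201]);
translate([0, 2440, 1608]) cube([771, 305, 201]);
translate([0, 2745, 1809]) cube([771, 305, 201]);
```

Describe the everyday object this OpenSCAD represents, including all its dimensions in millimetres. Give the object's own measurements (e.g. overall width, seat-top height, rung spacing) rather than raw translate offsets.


A straight staircase of 10 solid steps. Each step is 771 mm wide (x), 305 mm deep (y, the going) and 201 mm tall (the rise). The first step rests on the floor; each subsequent step sits one going further in +y and one rise higher in +z, directly behind and above the previous step with no overlap.


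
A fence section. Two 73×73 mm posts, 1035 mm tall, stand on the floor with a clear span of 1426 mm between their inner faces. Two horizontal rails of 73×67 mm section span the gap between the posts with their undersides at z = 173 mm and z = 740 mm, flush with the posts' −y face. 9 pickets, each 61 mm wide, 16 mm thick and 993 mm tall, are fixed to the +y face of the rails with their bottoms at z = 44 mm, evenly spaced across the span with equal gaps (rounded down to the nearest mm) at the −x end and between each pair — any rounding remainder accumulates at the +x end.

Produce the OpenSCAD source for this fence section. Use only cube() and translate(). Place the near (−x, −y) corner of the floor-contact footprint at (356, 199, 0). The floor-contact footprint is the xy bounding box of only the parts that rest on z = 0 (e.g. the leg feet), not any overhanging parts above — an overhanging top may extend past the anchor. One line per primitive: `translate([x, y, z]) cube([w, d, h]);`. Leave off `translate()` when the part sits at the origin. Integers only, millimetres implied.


translate([356, 199, 0]) cube([73, 73, 1035]);
translate([1855, 199, 0]) cube([73, 73, 1035]);
translate([429, 199, 173]) cube([1426, 73, 67]);
translate([429, 199, 740]) cube([1426, 73, 67]);
translate([516, 272, 44]) cube([61, 16, 993]);
translate([664, 272, 44]) cube([61, 16, 993]);
translate([812, 272, 44]) cube([61, 16, 993]);
translate([960, 272, 44]) cube([61, 16, 993]);
translate([1108, 272, 44]) cube([61, 16, 993]);
translate([1256, 272, 44]) cube([61, 16, 993]);
translate([1404, 272, 44]) cube([61, 16, 993]);
translate([1552, 272, 44]) cube([61, 16, 993]);
translate([1700, 272, 44]) cube([61, 16, 993]);


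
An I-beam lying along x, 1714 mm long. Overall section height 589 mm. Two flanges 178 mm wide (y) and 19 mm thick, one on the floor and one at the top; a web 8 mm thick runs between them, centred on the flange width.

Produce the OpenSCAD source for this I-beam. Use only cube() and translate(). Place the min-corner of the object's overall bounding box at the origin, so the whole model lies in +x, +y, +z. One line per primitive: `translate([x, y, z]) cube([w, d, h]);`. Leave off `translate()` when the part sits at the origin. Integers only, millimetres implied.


cube([1714, 178, 19]);
translate([0, 85, 19]) cube([1714, 8, 551]);
translate([0, 0, 570]) cube([1714, 178, 19]);


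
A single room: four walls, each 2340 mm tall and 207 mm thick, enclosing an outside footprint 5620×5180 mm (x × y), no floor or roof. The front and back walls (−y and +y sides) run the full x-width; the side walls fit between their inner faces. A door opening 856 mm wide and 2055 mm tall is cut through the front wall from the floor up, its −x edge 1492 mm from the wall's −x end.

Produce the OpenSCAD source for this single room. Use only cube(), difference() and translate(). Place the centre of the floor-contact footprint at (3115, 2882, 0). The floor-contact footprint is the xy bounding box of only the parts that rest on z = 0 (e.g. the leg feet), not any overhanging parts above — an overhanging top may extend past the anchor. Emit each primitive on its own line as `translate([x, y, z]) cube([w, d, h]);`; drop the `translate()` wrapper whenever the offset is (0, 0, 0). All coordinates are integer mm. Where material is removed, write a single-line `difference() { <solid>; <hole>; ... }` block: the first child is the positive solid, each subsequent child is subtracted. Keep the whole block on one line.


difference() { translate([305, 292, 0]) cube([5620, 207, 2340]); translate([1797, 292, 0]) cube([856, 207, 2055]); }
translate([305, 5265, 0]) cube([5620, 207, 2340]);
translate([305, 499, 0]) cube([207, 4766, 2340]);
translate([5718, 499, 0]) cube([207, 4766, 2340]);


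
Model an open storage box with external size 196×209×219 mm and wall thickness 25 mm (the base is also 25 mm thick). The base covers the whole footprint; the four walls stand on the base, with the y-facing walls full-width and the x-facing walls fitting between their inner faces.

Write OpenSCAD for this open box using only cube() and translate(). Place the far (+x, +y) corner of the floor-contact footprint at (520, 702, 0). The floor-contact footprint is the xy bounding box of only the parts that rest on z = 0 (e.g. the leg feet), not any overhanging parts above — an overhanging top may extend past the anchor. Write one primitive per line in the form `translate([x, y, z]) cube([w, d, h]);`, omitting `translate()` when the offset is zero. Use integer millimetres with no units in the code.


translate([324, 493, 0]) cube([196, 209, 25]);
translate([324, 493, 25]) cube([196, 25, 194]);
translate([324, 677, 25]) cube([196, 25, 194]);
translate([324, 518, 25]) cube([25, 159, 194]);
translate([495, 518, 25]) cube([25, 159, 194]);


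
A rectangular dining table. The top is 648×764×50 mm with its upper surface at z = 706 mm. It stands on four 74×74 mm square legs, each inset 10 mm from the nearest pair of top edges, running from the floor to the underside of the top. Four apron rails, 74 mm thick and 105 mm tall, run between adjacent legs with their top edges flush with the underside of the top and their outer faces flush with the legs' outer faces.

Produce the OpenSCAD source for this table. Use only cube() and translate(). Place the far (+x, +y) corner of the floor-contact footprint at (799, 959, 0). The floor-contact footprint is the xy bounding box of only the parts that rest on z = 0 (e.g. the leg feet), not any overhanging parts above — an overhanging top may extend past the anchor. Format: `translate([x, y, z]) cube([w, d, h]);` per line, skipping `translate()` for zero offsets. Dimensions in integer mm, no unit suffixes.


// leg_h = 706 - 50 = 656
// apron z = 656 - 105 = 551
translate([161, 205, 656]) cube([648, 764, 50]);
translate([171, 215, 0]) cube([74, 74, 656]);
translate([725, 215, 0]) cube([74, 74, 656]);
translate([171, 885, 0]) cube([74, 74, 656]);
translate([725, 885, 0]) cube([74, 74, 656]);
translate([245, 215, 551]) cube([480, 74, 105]);
translate([245, 885, 551]) cube([480, 74, 105]);
translate([171, 289, 551]) cube([74, 596, 105]);
translate([725, 289, 551]) cube([74, 596, 105]);


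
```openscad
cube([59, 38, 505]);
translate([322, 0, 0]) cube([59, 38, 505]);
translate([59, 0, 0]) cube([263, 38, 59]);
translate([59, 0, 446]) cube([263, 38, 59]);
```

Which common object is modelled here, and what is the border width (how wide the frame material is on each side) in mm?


A picture frame. The border width is 59 mm.

Four thin pieces enclosing a rectangular opening — a picture frame. The two full-height stiles are 505 mm tall; the top rail sits at z = 446 and is 59 mm tall, so the border above the opening is 505 − 446 = 59 mm, matching the stile x-width.


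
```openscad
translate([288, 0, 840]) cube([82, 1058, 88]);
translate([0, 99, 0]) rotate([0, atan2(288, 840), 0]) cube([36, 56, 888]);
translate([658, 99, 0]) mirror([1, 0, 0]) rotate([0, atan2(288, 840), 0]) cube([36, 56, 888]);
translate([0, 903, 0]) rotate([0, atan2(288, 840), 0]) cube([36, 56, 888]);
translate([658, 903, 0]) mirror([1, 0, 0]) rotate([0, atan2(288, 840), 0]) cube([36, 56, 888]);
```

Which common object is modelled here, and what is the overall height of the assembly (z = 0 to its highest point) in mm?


A sawhorse. The overall height is 928 mm.

A beam across two mirrored pairs of raked legs — a sawhorse. The beam's underside is at z = 840 (matching the legs' vertical rise in atan2(288, 840)) and the beam is 88 mm tall, so its top is at 840 + 88 = 928 mm. The raked legs top out at the beam's underside, so that is the highest point.


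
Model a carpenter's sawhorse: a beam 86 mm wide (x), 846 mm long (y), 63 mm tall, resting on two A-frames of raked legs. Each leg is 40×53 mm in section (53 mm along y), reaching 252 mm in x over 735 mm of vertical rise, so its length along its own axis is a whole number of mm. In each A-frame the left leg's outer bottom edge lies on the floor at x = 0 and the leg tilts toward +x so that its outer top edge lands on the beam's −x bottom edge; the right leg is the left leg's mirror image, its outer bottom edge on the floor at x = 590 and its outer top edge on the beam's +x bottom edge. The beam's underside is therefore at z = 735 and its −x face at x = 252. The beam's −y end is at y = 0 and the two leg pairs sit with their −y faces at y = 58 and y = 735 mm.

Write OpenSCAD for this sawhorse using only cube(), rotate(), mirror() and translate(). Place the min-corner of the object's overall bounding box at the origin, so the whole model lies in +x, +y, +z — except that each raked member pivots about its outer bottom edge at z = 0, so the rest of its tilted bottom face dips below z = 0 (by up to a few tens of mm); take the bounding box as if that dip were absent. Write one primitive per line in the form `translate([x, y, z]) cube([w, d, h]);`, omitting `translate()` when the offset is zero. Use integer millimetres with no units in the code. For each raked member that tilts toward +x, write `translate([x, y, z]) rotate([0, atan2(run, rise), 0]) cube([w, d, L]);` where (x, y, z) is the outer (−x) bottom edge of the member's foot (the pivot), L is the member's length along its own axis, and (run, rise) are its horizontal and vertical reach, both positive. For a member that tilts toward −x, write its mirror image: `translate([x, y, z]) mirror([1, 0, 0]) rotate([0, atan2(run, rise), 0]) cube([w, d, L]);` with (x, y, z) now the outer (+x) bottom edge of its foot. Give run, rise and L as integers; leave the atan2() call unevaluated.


translate([252, 0, 735]) cube([86, 846, 63]);
translate([0, 58, 0]) rotate([0, atan2(252, 735), 0]) cube([40, 53, 777]);
translate([590, 58, 0]) mirror([1, 0, 0]) rotate([0, atan2(252, 735), 0]) cube([40, 53, 777]);
translate([0, 735, 0]) rotate([0, atan2(252, 735), 0]) cube([40, 53, 777]);
translate([590, 735, 0]) mirror([1, 0, 0]) rotate([0, atan2(252, 735), 0]) cube([40, 53, 777]);


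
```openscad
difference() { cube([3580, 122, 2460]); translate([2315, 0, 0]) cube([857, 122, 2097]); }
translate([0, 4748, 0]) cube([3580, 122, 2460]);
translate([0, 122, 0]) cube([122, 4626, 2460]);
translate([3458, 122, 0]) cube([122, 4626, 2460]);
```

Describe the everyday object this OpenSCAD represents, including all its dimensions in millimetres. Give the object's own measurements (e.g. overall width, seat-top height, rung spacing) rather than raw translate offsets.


A single room: four walls, each 2460 mm tall and 122 mm thick, enclosing an outside footprint 3580×4870 mm (x × y), no floor or roof. The front and back walls (−y and +y sides) run the full x-width; the side walls fit between their inner faces. A door opening 857 mm wide and 2097 mm tall is cut through the front wall from the floor up, its −x edge 2315 mm from the wall's −x end.


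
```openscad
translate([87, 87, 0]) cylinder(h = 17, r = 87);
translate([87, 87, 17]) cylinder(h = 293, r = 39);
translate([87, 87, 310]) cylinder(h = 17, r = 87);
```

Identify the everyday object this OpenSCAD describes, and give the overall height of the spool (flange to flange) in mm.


A spool. The overall height is 327 mm.

Three coaxial cylinders, large–small–large — a spool. Two 17 mm flanges and a 293 mm core give 17 + 293 + 17 = 327 mm.


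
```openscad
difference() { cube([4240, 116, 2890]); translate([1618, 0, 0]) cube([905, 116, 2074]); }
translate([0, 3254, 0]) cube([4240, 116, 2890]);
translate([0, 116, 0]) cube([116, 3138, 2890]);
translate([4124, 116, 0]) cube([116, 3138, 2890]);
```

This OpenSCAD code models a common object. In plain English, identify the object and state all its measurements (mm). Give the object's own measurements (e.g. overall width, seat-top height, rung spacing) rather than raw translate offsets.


A single room: four walls, each 2890 mm tall and 116 mm thick, enclosing an outside footprint 4240×3370 mm (x × y), no floor or roof. The front and back walls (−y and +y sides) run the full x-width; the side walls fit between their inner faces. A door opening 905 mm wide and 2074 mm tall is cut through the front wall from the floor up, its −x edge 1618 mm from the wall's −x end.
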